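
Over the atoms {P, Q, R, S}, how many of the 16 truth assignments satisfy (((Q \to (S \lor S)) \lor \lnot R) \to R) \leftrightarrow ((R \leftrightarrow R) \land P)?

Initial set: {T ((((Q \to (S \lor S)) \lor \lnot R) \to R) \leftrightarrow ((R \leftrightarrow R) \land P))}.
T ((((Q \to (S \lor S)) \lor \lnot R) \to R) \leftrightarrow ((R \leftrightarrow R) \land P)): β-rule — branch into T (((Q \to (S \lor S)) \lor \lnot R) \to R), T ((R \leftrightarrow R) \land P)  //  F (((Q \to (S \lor S)) \lor \lnot R) \to R), F ((R \leftrightarrow R) \land P).
  branch 1 (add T (((Q \to (S \lor S)) \lor \lnot R) \to R), T ((R \leftrightarrow R) \land P)):
    T ((R \leftrightarrow R) \land P): α-rule — add T (R \leftrightarrow R), T P.
    T (((Q \to (S \lor S)) \lor \lnot R) \to R): β-rule — branch into F ((Q \to (S \lor S)) \lor \lnot R)  //  T R.
      branch 1.1 (add F ((Q \to (S \lor S)) \lor \lnot R)):
        F ((Q \to (S \lor S)) \lor \lnot R): α-rule — add F (Q \to (S \lor S)), F \lnot R.
        F (Q \to (S \lor S)): α-rule — add T Q, F (S \lor S).
        F (S \lor S): α-rule — add F S, F S.
        T (R \leftrightarrow R): β-rule — branch into T R, T R  //  F R, F R.
          branch 1.1.1 (add T R, T R):
            ○ open, literals {P=1, Q=1, R=1, S=0}.
          branch 1.1.2 (add F R, F R):
            × closes — contains both R and \lnot R.
      branch 1.2 (add T R):
        T (R \leftrightarrow R): β-rule — branch into T R, T R  //  F R, F R.
          branch 1.2.1 (add T R, T R):
            ○ open, literals {P=1, R=1}.
          branch 1.2.2 (add F R, F R):
            × closes — contains both R and \lnot R.
  branch 2 (add F (((Q \to (S \lor S)) \lor \lnot R) \to R), F ((R \leftrightarrow R) \land P)):
    F (((Q \to (S \lor S)) \lor \lnot R) \to R): α-rule — add T ((Q \to (S \lor S)) \lor \lnot R), F R.
    F ((R \leftrightarrow R) \land P): β-rule — branch into F (R \leftrightarrow R)  //  F P.
      branch 2.1 (add F (R \leftrightarrow R)):
        T ((Q \to (S \lor S)) \lor \lnot R): β-rule — branch into T (Q \to (S \lor S))  //  T \lnot R.
          branch 2.1.1 (add T (Q \to (S \lor S))):
            F (R \leftrightarrow R): β-rule — branch into T R, F R  //  F R, T R.
              branch 2.1.1.1 (add T R, F R):
                × closes — contains both R and \lnot R.
              branch 2.1.1.2 (add F R, T R):
                × closes — contains both R and \lnot R.
          branch 2.1.2 (add T \lnot R):
            F (R \leftrightarrow R): β-rule — branch into T R, F R  //  F R, T R.
              branch 2.1.2.1 (add T R, F R):
                × closes — contains both R and \lnot R.
              branch 2.1.2.2 (add F R, T R):
                × closes — contains both R and \lnot R.
      branch 2.2 (add F P):
        T ((Q \to (S \lor S)) \lor \lnot R): β-rule — branch into T (Q \to (S \lor S))  //  T \lnot R.
          branch 2.2.1 (add T (Q \to (S \lor S))):
            T (Q \to (S \lor S)): β-rule — branch into F Q  //  T (S \lor S).
              branch 2.2.1.1 (add F Q):
                ○ open, literals {P=0, Q=0, R=0}.
              branch 2.2.1.2 (add T (S \lor S)):
                T (S \lor S): β-rule — branch into T S  //  T S.
                  branch 2.2.1.2.1 (add T S):
                    ○ open, literals {P=0, R=0, S=1}.
                  branch 2.2.1.2.2 (add T S):
                    ○ open, literals {P=0, R=0, S=1}.
          branch 2.2.2 (add T \lnot R):
            ○ open, literals {P=0, R=0}.
6 branches closed, 6 open.
Each open branch fixes some atoms; the unmentioned ones are free. Counting distinct full assignments: branch {P=1, Q=1, R=1, S=0} (none free) contributes 1 new; branch {P=1, R=1} (Q, S) contributes 3 new; branch {P=0, Q=0, R=0} (S) contributes 2 new; branch {P=0, R=0, S=1} (Q) contributes 1 new; branch {P=0, R=0, S=1} (Q) contributes 0 new; branch {P=0, R=0} (Q, S) contributes 1 new. Total: 8.

8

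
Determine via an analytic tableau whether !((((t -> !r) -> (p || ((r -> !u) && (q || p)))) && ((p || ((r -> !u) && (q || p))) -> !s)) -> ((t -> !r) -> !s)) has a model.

Initial set: {!((((t -> !r) -> (p || ((r -> !u) && (q || p)))) && ((p || ((r -> !u) && (q || p))) -> !s)) -> ((t -> !r) -> !s))}.
!((((t -> !r) -> (p || ((r -> !u) && (q || p)))) && ((p || ((r -> !u) && (q || p))) -> !s)) -> ((t -> !r) -> !s)): α-rule — add (((t -> !r) -> (p || ((r -> !u) && (q || p)))) && ((p || ((r -> !u) && (q || p))) -> !s)), !((t -> !r) -> !s).
(((t -> !r) -> (p || ((r -> !u) && (q || p)))) && ((p || ((r -> !u) && (q || p))) -> !s)): α-rule — add ((t -> !r) -> (p || ((r -> !u) && (q || p)))), ((p || ((r -> !u) && (q || p))) -> !s).
!((t -> !r) -> !s): α-rule — add (t -> !r), !!s.
((t -> !r) -> (p || ((r -> !u) && (q || p)))): β-rule — branch into !(t -> !r)  //  (p || ((r -> !u) && (q || p))).
  branch 1 (add !(t -> !r)):
    !(t -> !r): α-rule — add t, !!r.
    ((p || ((r -> !u) && (q || p))) -> !s): β-rule — branch into !(p || ((r -> !u) && (q || p)))  //  !s.
      branch 1.1 (add !(p || ((r -> !u) && (q || p)))):
        !(p || ((r -> !u) && (q || p))): α-rule — add !p, !((r -> !u) && (q || p)).
        (t -> !r): β-rule — branch into !t  //  !r.
          branch 1.1.1 (add !t):
            × closes — contains both t and !t.
          branch 1.1.2 (add !r):
            × closes — contains both r and !r.
      branch 1.2 (add !s):
        × closes — contains both s and !s.
  branch 2 (add (p || ((r -> !u) && (q || p)))):
    ((p || ((r -> !u) && (q || p))) -> !s): β-rule — branch into !(p || ((r -> !u) && (q || p)))  //  !s.
      branch 2.1 (add !(p || ((r -> !u) && (q || p)))):
        !(p || ((r -> !u) && (q || p))): α-rule — add !p, !((r -> !u) && (q || p)).
        (t -> !r): β-rule — branch into !t  //  !r.
          branch 2.1.1 (add !t):
            (p || ((r -> !u) && (q || p))): β-rule — branch into p  //  ((r -> !u) && (q || p)).
              branch 2.1.1.1 (add p):
                × closes — contains both p and !p.
              branch 2.1.1.2 (add ((r -> !u) && (q || p))):
                ((r -> !u) && (q || p)): α-rule — add (r -> !u), (q || p).
                !((r -> !u) && (q || p)): β-rule — branch into !(r -> !u)  //  !(q || p).
                  branch 2.1.1.2.1 (add !(r -> !u)):
                    !(r -> !u): α-rule — add r, !!u.
                    (r -> !u): β-rule — branch into !r  //  !u.
                      branch 2.1.1.2.1.1 (add !r):
                        × closes — contains both r and !r.
                      branch 2.1.1.2.1.2 (add !u):
                        × closes — contains both u and !u.
                  branch 2.1.1.2.2 (add !(q || p)):
                    !(q || p): α-rule — add !q, !p.
                    (r -> !u): β-rule — branch into !r  //  !u.
                      branch 2.1.1.2.2.1 (add !r):
                        (q || p): β-rule — branch into q  //  p.
                          branch 2.1.1.2.2.1.1 (add q):
                            × closes — contains both q and !q.
                          branch 2.1.1.2.2.1.2 (add p):
                            × closes — contains both p and !p.
                      branch 2.1.1.2.2.2 (add !u):
                        (q || p): β-rule — branch into q  //  p.
                          branch 2.1.1.2.2.2.1 (add q):
                            × closes — contains both q and !q.
                          branch 2.1.1.2.2.2.2 (add p):
                            × closes — contains both p and !p.
          branch 2.1.2 (add !r):
            (p || ((r -> !u) && (q || p))): β-rule — branch into p  //  ((r -> !u) && (q || p)).
              branch 2.1.2.1 (add p):
                × closes — contains both p and !p.
              branch 2.1.2.2 (add ((r -> !u) && (q || p))):
                ((r -> !u) && (q || p)): α-rule — add (r -> !u), (q || p).
                !((r -> !u) && (q || p)): β-rule — branch into !(r -> !u)  //  !(q || p).
                  branch 2.1.2.2.1 (add !(r -> !u)):
                    !(r -> !u): α-rule — add r, !!u.
                    × closes — contains both r and !r.
                  branch 2.1.2.2.2 (add !(q || p)):
                    !(q || p): α-rule — add !q, !p.
                    (r -> !u): β-rule — branch into !r  //  !u.
                      branch 2.1.2.2.2.1 (add !r):
                        (q || p): β-rule — branch into q  //  p.
                          branch 2.1.2.2.2.1.1 (add q):
                            × closes — contains both q and !q.
                          branch 2.1.2.2.2.1.2 (add p):
                            × closes — contains both p and !p.
                      branch 2.1.2.2.2.2 (add !u):
                        (q || p): β-rule — branch into q  //  p.
                          branch 2.1.2.2.2.2.1 (add q):
                            × closes — contains both q and !q.
                          branch 2.1.2.2.2.2.2 (add p):
                            × closes — contains both p and !p.
      branch 2.2 (add !s):
        × closes — contains both s and !s.
All 17 branches close.
Every branch closed; the formula is unsatisfiable.

Unsatisfiable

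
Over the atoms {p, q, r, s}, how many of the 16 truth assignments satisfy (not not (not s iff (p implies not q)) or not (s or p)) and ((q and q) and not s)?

2

Initial set: {((not not (not s iff (p implies not q)) or not (s or p)) and ((q and q) and not s))}.
((not not (not s iff (p implies not q)) or not (s or p)) and ((q and q) and not s)): α-rule — add (not not (not s iff (p implies not q)) or not (s or p)), ((q and q) and not s).
((q and q) and not s): α-rule — add (q and q), not s.
(q and q): α-rule — add q, q.
(not not (not s iff (p implies not q)) or not (s or p)): β-rule — branch into not not (not s iff (p implies not q))  //  not (s or p).
  branch 1 (add not not (not s iff (p implies not q))):
    not not (not s iff (p implies not q)): drop double negation, giving (not s iff (p implies not q)).
    (not s iff (p implies not q)): β-rule — branch into not s, (p implies not q)  //  not not s, not (p implies not q).
      branch 1.1 (add not s, (p implies not q)):
        (p implies not q): β-rule — branch into not p  //  not q.
          branch 1.1.1 (add not p):
            ○ open, literals {p=F, q=T, s=F}.
          branch 1.1.2 (add not q):
            × closes — contains both q and not q.
      branch 1.2 (add not not s, not (p implies not q)):
        × closes — contains both s and not s.
  branch 2 (add not (s or p)):
    not (s or p): α-rule — add not s, not p.
    ○ open, literals {p=F, q=T, s=F}.
2 branches closed, 2 open.
Each open branch fixes some atoms; the unmentioned ones are free. Counting distinct full assignments: branch {p=F, q=T, s=F} (r) contributes 2 new; branch {p=F, q=T, s=F} (r) contributes 0 new. Total: 2.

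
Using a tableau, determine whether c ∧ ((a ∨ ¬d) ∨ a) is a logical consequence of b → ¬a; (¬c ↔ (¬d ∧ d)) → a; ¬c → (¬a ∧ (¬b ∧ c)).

Yes

Initial set: {(b → ¬a); ((¬c ↔ (¬d ∧ d)) → a); (¬c → (¬a ∧ (¬b ∧ c))); ¬(c ∧ ((a ∨ ¬d) ∨ a))}.
(b → ¬a): β-rule — branch into ¬b  //  ¬a.
  branch 1 (add ¬b):
    ((¬c ↔ (¬d ∧ d)) → a): β-rule — branch into ¬(¬c ↔ (¬d ∧ d))  //  a.
      branch 1.1 (add ¬(¬c ↔ (¬d ∧ d))):
        (¬c → (¬a ∧ (¬b ∧ c))): β-rule — branch into ¬¬c  //  (¬a ∧ (¬b ∧ c)).
          branch 1.1.1 (add ¬¬c):
            ¬(c ∧ ((a ∨ ¬d) ∨ a)): β-rule — branch into ¬c  //  ¬((a ∨ ¬d) ∨ a).
              branch 1.1.1.1 (add ¬c):
                × closes — contains both c and ¬c.
              branch 1.1.1.2 (add ¬((a ∨ ¬d) ∨ a)):
                ¬((a ∨ ¬d) ∨ a): α-rule — add ¬(a ∨ ¬d), ¬a.
                ¬(a ∨ ¬d): α-rule — add ¬a, ¬¬d.
                ¬(¬c ↔ (¬d ∧ d)): β-rule — branch into ¬c, ¬(¬d ∧ d)  //  ¬¬c, (¬d ∧ d).
                  branch 1.1.1.2.1 (add ¬c, ¬(¬d ∧ d)):
                    × closes — contains both c and ¬c.
                  branch 1.1.1.2.2 (add ¬¬c, (¬d ∧ d)):
                    (¬d ∧ d): α-rule — add ¬d, d.
                    × closes — contains both d and ¬d.
          branch 1.1.2 (add (¬a ∧ (¬b ∧ c))):
            (¬a ∧ (¬b ∧ c)): α-rule — add ¬a, (¬b ∧ c).
            (¬b ∧ c): α-rule — add ¬b, c.
            ¬(c ∧ ((a ∨ ¬d) ∨ a)): β-rule — branch into ¬c  //  ¬((a ∨ ¬d) ∨ a).
              branch 1.1.2.1 (add ¬c):
                × closes — contains both c and ¬c.
              branch 1.1.2.2 (add ¬((a ∨ ¬d) ∨ a)):
                ¬((a ∨ ¬d) ∨ a): α-rule — add ¬(a ∨ ¬d), ¬a.
                ¬(a ∨ ¬d): α-rule — add ¬a, ¬¬d.
                ¬(¬c ↔ (¬d ∧ d)): β-rule — branch into ¬c, ¬(¬d ∧ d)  //  ¬¬c, (¬d ∧ d).
                  branch 1.1.2.2.1 (add ¬c, ¬(¬d ∧ d)):
                    × closes — contains both c and ¬c.
                  branch 1.1.2.2.2 (add ¬¬c, (¬d ∧ d)):
                    (¬d ∧ d): α-rule — add ¬d, d.
                    × closes — contains both d and ¬d.
      branch 1.2 (add a):
        (¬c → (¬a ∧ (¬b ∧ c))): β-rule — branch into ¬¬c  //  (¬a ∧ (¬b ∧ c)).
          branch 1.2.1 (add ¬¬c):
            ¬(c ∧ ((a ∨ ¬d) ∨ a)): β-rule — branch into ¬c  //  ¬((a ∨ ¬d) ∨ a).
              branch 1.2.1.1 (add ¬c):
                × closes — contains both c and ¬c.
              branch 1.2.1.2 (add ¬((a ∨ ¬d) ∨ a)):
                ¬((a ∨ ¬d) ∨ a): α-rule — add ¬(a ∨ ¬d), ¬a.
                × closes — contains both a and ¬a.
          branch 1.2.2 (add (¬a ∧ (¬b ∧ c))):
            (¬a ∧ (¬b ∧ c)): α-rule — add ¬a, (¬b ∧ c).
            × closes — contains both a and ¬a.
  branch 2 (add ¬a):
    ((¬c ↔ (¬d ∧ d)) → a): β-rule — branch into ¬(¬c ↔ (¬d ∧ d))  //  a.
      branch 2.1 (add ¬(¬c ↔ (¬d ∧ d))):
        (¬c → (¬a ∧ (¬b ∧ c))): β-rule — branch into ¬¬c  //  (¬a ∧ (¬b ∧ c)).
          branch 2.1.1 (add ¬¬c):
            ¬(c ∧ ((a ∨ ¬d) ∨ a)): β-rule — branch into ¬c  //  ¬((a ∨ ¬d) ∨ a).
              branch 2.1.1.1 (add ¬c):
                × closes — contains both c and ¬c.
              branch 2.1.1.2 (add ¬((a ∨ ¬d) ∨ a)):
                ¬((a ∨ ¬d) ∨ a): α-rule — add ¬(a ∨ ¬d), ¬a.
                ¬(a ∨ ¬d): α-rule — add ¬a, ¬¬d.
                ¬(¬c ↔ (¬d ∧ d)): β-rule — branch into ¬c, ¬(¬d ∧ d)  //  ¬¬c, (¬d ∧ d).
                  branch 2.1.1.2.1 (add ¬c, ¬(¬d ∧ d)):
                    × closes — contains both c and ¬c.
                  branch 2.1.1.2.2 (add ¬¬c, (¬d ∧ d)):
                    (¬d ∧ d): α-rule — add ¬d, d.
                    × closes — contains both d and ¬d.
          branch 2.1.2 (add (¬a ∧ (¬b ∧ c))):
            (¬a ∧ (¬b ∧ c)): α-rule — add ¬a, (¬b ∧ c).
            (¬b ∧ c): α-rule — add ¬b, c.
            ¬(c ∧ ((a ∨ ¬d) ∨ a)): β-rule — branch into ¬c  //  ¬((a ∨ ¬d) ∨ a).
              branch 2.1.2.1 (add ¬c):
                × closes — contains both c and ¬c.
              branch 2.1.2.2 (add ¬((a ∨ ¬d) ∨ a)):
                ¬((a ∨ ¬d) ∨ a): α-rule — add ¬(a ∨ ¬d), ¬a.
                ¬(a ∨ ¬d): α-rule — add ¬a, ¬¬d.
                ¬(¬c ↔ (¬d ∧ d)): β-rule — branch into ¬c, ¬(¬d ∧ d)  //  ¬¬c, (¬d ∧ d).
                  branch 2.1.2.2.1 (add ¬c, ¬(¬d ∧ d)):
                    × closes — contains both c and ¬c.
                  branch 2.1.2.2.2 (add ¬¬c, (¬d ∧ d)):
                    (¬d ∧ d): α-rule — add ¬d, d.
                    × closes — contains both d and ¬d.
      branch 2.2 (add a):
        × closes — contains both a and ¬a.
All 16 branches close.
Every branch closed, so the premises entail the conclusion.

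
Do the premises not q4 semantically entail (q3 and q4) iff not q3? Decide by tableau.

No

Initial set: {not q4; not ((q3 and q4) iff not q3)}.
not ((q3 and q4) iff not q3): β-rule — branch into (q3 and q4), not not q3  //  not (q3 and q4), not q3.
  branch 1 (add (q3 and q4), not not q3):
    (q3 and q4): α-rule — add q3, q4.
    × closes — contains both q4 and not q4.
  branch 2 (add not (q3 and q4), not q3):
    not (q3 and q4): β-rule — branch into not q3  //  not q4.
      branch 2.1 (add not q3):
        ○ open, literals {q3=F, q4=F}.
      branch 2.2 (add not q4):
        ○ open, literals {q3=F, q4=F}.
1 branch closed, 2 open.
An open branch gives a countermodel: q3=F, q4=F (unmentioned atoms arbitrary); the premises hold there but the conclusion fails.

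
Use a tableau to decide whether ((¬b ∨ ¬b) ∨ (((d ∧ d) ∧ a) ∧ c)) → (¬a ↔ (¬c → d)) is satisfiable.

Satisfiable

Initial set: {T (((¬b ∨ ¬b) ∨ (((d ∧ d) ∧ a) ∧ c)) → (¬a ↔ (¬c → d)))}.
T (((¬b ∨ ¬b) ∨ (((d ∧ d) ∧ a) ∧ c)) → (¬a ↔ (¬c → d))): β-rule — branch into F ((¬b ∨ ¬b) ∨ (((d ∧ d) ∧ a) ∧ c))  //  T (¬a ↔ (¬c → d)).
  branch 1 (add F ((¬b ∨ ¬b) ∨ (((d ∧ d) ∧ a) ∧ c))):
    F ((¬b ∨ ¬b) ∨ (((d ∧ d) ∧ a) ∧ c)): α-rule — add F (¬b ∨ ¬b), F (((d ∧ d) ∧ a) ∧ c).
    F (¬b ∨ ¬b): α-rule — add F ¬b, F ¬b.
    F (((d ∧ d) ∧ a) ∧ c): β-rule — branch into F ((d ∧ d) ∧ a)  //  F c.
      branch 1.1 (add F ((d ∧ d) ∧ a)):
        F ((d ∧ d) ∧ a): β-rule — branch into F (d ∧ d)  //  F a.
          branch 1.1.1 (add F (d ∧ d)):
            F (d ∧ d): β-rule — branch into F d  //  F d.
              branch 1.1.1.1 (add F d):
                ○ open, literals {b=1, d=0}.
              branch 1.1.1.2 (add F d):
                ○ open, literals {b=1, d=0}.
          branch 1.1.2 (add F a):
            ○ open, literals {a=0, b=1}.
      branch 1.2 (add F c):
        ○ open, literals {b=1, c=0}.
  branch 2 (add T (¬a ↔ (¬c → d))):
    T (¬a ↔ (¬c → d)): β-rule — branch into T ¬a, T (¬c → d)  //  F ¬a, F (¬c → d).
      branch 2.1 (add T ¬a, T (¬c → d)):
        T (¬c → d): β-rule — branch into F ¬c  //  T d.
          branch 2.1.1 (add F ¬c):
            ○ open, literals {a=0, c=1}.
          branch 2.1.2 (add T d):
            ○ open, literals {a=0, d=1}.
      branch 2.2 (add F ¬a, F (¬c → d)):
        F (¬c → d): α-rule — add T ¬c, F d.
        ○ open, literals {a=1, c=0, d=0}.
0 branches closed, 7 open.
An open branch gives a satisfying assignment: b=1, d=0.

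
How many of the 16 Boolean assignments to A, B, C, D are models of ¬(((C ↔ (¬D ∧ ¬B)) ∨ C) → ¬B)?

8

Initial set: {¬(((C ↔ (¬D ∧ ¬B)) ∨ C) → ¬B)}.
¬(((C ↔ (¬D ∧ ¬B)) ∨ C) → ¬B): α-rule — add ((C ↔ (¬D ∧ ¬B)) ∨ C), ¬¬B.
((C ↔ (¬D ∧ ¬B)) ∨ C): β-rule — branch into (C ↔ (¬D ∧ ¬B))  //  C.
  branch 1 (add (C ↔ (¬D ∧ ¬B))):
    (C ↔ (¬D ∧ ¬B)): β-rule — branch into C, (¬D ∧ ¬B)  //  ¬C, ¬(¬D ∧ ¬B).
      branch 1.1 (add C, (¬D ∧ ¬B)):
        (¬D ∧ ¬B): α-rule — add ¬D, ¬B.
        × closes — contains both B and ¬B.
      branch 1.2 (add ¬C, ¬(¬D ∧ ¬B)):
        ¬(¬D ∧ ¬B): β-rule — branch into ¬¬D  //  ¬¬B.
          branch 1.2.1 (add ¬¬D):
            ○ open, literals {B=T, C=F, D=T}.
          branch 1.2.2 (add ¬¬B):
            ○ open, literals {B=T, C=F}.
  branch 2 (add C):
    ○ open, literals {B=T, C=T}.
1 branch closed, 3 open.
Each open branch fixes some atoms; the unmentioned ones are free. Counting distinct full assignments: branch {B=T, C=F, D=T} (A) contributes 2 new; branch {B=T, C=F} (A, D) contributes 2 new; branch {B=T, C=T} (A, D) contributes 4 new. Total: 8.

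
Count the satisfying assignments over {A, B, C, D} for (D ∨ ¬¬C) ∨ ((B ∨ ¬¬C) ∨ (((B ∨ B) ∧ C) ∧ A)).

14

Initial set: {((D ∨ ¬¬C) ∨ ((B ∨ ¬¬C) ∨ (((B ∨ B) ∧ C) ∧ A)))}.
((D ∨ ¬¬C) ∨ ((B ∨ ¬¬C) ∨ (((B ∨ B) ∧ C) ∧ A))): β-rule — branch into (D ∨ ¬¬C)  //  ((B ∨ ¬¬C) ∨ (((B ∨ B) ∧ C) ∧ A)).
  branch 1 (add (D ∨ ¬¬C)):
    (D ∨ ¬¬C): β-rule — branch into D  //  ¬¬C.
      branch 1.1 (add D):
        ○ open, literals {D=T}.
      branch 1.2 (add ¬¬C):
        ¬¬C: drop double negation, giving C.
        ○ open, literals {C=T}.
  branch 2 (add ((B ∨ ¬¬C) ∨ (((B ∨ B) ∧ C) ∧ A))):
    ((B ∨ ¬¬C) ∨ (((B ∨ B) ∧ C) ∧ A)): β-rule — branch into (B ∨ ¬¬C)  //  (((B ∨ B) ∧ C) ∧ A).
      branch 2.1 (add (B ∨ ¬¬C)):
        (B ∨ ¬¬C): β-rule — branch into B  //  ¬¬C.
          branch 2.1.1 (add B):
            ○ open, literals {B=T}.
          branch 2.1.2 (add ¬¬C):
            ¬¬C: drop double negation, giving C.
            ○ open, literals {C=T}.
      branch 2.2 (add (((B ∨ B) ∧ C) ∧ A)):
        (((B ∨ B) ∧ C) ∧ A): α-rule — add ((B ∨ B) ∧ C), A.
        ((B ∨ B) ∧ C): α-rule — add (B ∨ B), C.
        (B ∨ B): β-rule — branch into B  //  B.
          branch 2.2.1 (add B):
            ○ open, literals {A=T, B=T, C=T}.
          branch 2.2.2 (add B):
            ○ open, literals {A=T, B=T, C=T}.
0 branches closed, 6 open.
Each open branch fixes some atoms; the unmentioned ones are free. Counting distinct full assignments: branch {D=T} (A, B, C) contributes 8 new; branch {C=T} (A, B, D) contributes 4 new; branch {B=T} (A, C, D) contributes 2 new; branch {C=T} (A, B, D) contributes 0 new; branch {A=T, B=T, C=T} (D) contributes 0 new; branch {A=T, B=T, C=T} (D) contributes 0 new. Total: 14.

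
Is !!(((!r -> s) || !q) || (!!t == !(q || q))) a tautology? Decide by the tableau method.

Not valid

Assume the negation and expand:
Initial set: {!!!(((!r -> s) || !q) || (!!t == !(q || q)))}.
!!!(((!r -> s) || !q) || (!!t == !(q || q))): drop double negation, giving !(((!r -> s) || !q) || (!!t == !(q || q))).
!(((!r -> s) || !q) || (!!t == !(q || q))): α-rule — add !((!r -> s) || !q), !(!!t == !(q || q)).
!((!r -> s) || !q): α-rule — add !(!r -> s), !!q.
!(!r -> s): α-rule — add !r, !s.
!(!!t == !(q || q)): β-rule — branch into !!t, !!(q || q)  //  !!!t, !(q || q).
  branch 1 (add !!t, !!(q || q)):
    !!t: drop double negation, giving t.
    !!(q || q): β-rule — branch into q  //  q.
      branch 1.1 (add q):
        ○ open, literals {q=1, r=0, s=0, t=1}.
      branch 1.2 (add q):
        ○ open, literals {q=1, r=0, s=0, t=1}.
  branch 2 (add !!!t, !(q || q)):
    !!!t: drop double negation, giving !t.
    !(q || q): α-rule — add !q, !q.
    × closes — contains both q and !q.
1 branch closed, 2 open.
An open branch gives a countermodel: q=1, r=0, s=0, t=1 (unmentioned atoms arbitrary); under it the original formula is false.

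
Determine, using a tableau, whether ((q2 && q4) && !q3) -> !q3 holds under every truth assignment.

Assume the negation and expand:
Initial set: {!(((q2 && q4) && !q3) -> !q3)}.
!(((q2 && q4) && !q3) -> !q3): α-rule — add ((q2 && q4) && !q3), !!q3.
((q2 && q4) && !q3): α-rule — add (q2 && q4), !q3.
× closes — contains both q3 and !q3.
All 1 branch closes.
Every branch closed, so the negation is unsatisfiable and the formula is valid.

Valid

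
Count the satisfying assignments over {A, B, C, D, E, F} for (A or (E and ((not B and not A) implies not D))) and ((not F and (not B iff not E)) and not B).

4

Initial set: {T ((A or (E and ((not B and not A) implies not D))) and ((not F and (not B iff not E)) and not B))}.
T ((A or (E and ((not B and not A) implies not D))) and ((not F and (not B iff not E)) and not B)): α-rule — add T (A or (E and ((not B and not A) implies not D))), T ((not F and (not B iff not E)) and not B).
T ((not F and (not B iff not E)) and not B): α-rule — add T (not F and (not B iff not E)), T not B.
T (not F and (not B iff not E)): α-rule — add T not F, T (not B iff not E).
T (A or (E and ((not B and not A) implies not D))): β-rule — branch into T A  //  T (E and ((not B and not A) implies not D)).
  branch 1 (add T A):
    T (not B iff not E): β-rule — branch into T not B, T not E  //  F not B, F not E.
      branch 1.1 (add T not B, T not E):
        ○ open, literals {A=T, B=F, E=F, F=F}.
      branch 1.2 (add F not B, F not E):
        × closes — contains both B and not B.
  branch 2 (add T (E and ((not B and not A) implies not D))):
    T (E and ((not B and not A) implies not D)): α-rule — add T E, T ((not B and not A) implies not D).
    T (not B iff not E): β-rule — branch into T not B, T not E  //  F not B, F not E.
      branch 2.1 (add T not B, T not E):
        × closes — contains both E and not E.
      branch 2.2 (add F not B, F not E):
        × closes — contains both B and not B.
3 branches closed, 1 open.
Each open branch fixes some atoms; the unmentioned ones are free. Counting distinct full assignments: branch {A=T, B=F, E=F, F=F} (C, D) contributes 4 new. Total: 4.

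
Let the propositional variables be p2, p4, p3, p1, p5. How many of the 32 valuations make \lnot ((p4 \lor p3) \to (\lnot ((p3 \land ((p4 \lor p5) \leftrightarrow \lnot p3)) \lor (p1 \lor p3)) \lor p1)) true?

Initial set: {\lnot ((p4 \lor p3) \to (\lnot ((p3 \land ((p4 \lor p5) \leftrightarrow \lnot p3)) \lor (p1 \lor p3)) \lor p1))}.
\lnot ((p4 \lor p3) \to (\lnot ((p3 \land ((p4 \lor p5) \leftrightarrow \lnot p3)) \lor (p1 \lor p3)) \lor p1)): α-rule — add (p4 \lor p3), \lnot (\lnot ((p3 \land ((p4 \lor p5) \leftrightarrow \lnot p3)) \lor (p1 \lor p3)) \lor p1).
\lnot (\lnot ((p3 \land ((p4 \lor p5) \leftrightarrow \lnot p3)) \lor (p1 \lor p3)) \lor p1): α-rule — add \lnot \lnot ((p3 \land ((p4 \lor p5) \leftrightarrow \lnot p3)) \lor (p1 \lor p3)), \lnot p1.
(p4 \lor p3): β-rule — branch into p4  //  p3.
  branch 1 (add p4):
    \lnot \lnot ((p3 \land ((p4 \lor p5) \leftrightarrow \lnot p3)) \lor (p1 \lor p3)): β-rule — branch into (p3 \land ((p4 \lor p5) \leftrightarrow \lnot p3))  //  (p1 \lor p3).
      branch 1.1 (add (p3 \land ((p4 \lor p5) \leftrightarrow \lnot p3))):
        (p3 \land ((p4 \lor p5) \leftrightarrow \lnot p3)): α-rule — add p3, ((p4 \lor p5) \leftrightarrow \lnot p3).
        ((p4 \lor p5) \leftrightarrow \lnot p3): β-rule — branch into (p4 \lor p5), \lnot p3  //  \lnot (p4 \lor p5), \lnot \lnot p3.
          branch 1.1.1 (add (p4 \lor p5), \lnot p3):
            × closes — contains both p3 and \lnot p3.
          branch 1.1.2 (add \lnot (p4 \lor p5), \lnot \lnot p3):
            \lnot (p4 \lor p5): α-rule — add \lnot p4, \lnot p5.
            × closes — contains both p4 and \lnot p4.
      branch 1.2 (add (p1 \lor p3)):
        (p1 \lor p3): β-rule — branch into p1  //  p3.
          branch 1.2.1 (add p1):
            × closes — contains both p1 and \lnot p1.
          branch 1.2.2 (add p3):
            ○ open, literals {p1=false, p3=true, p4=true}.
  branch 2 (add p3):
    \lnot \lnot ((p3 \land ((p4 \lor p5) \leftrightarrow \lnot p3)) \lor (p1 \lor p3)): β-rule — branch into (p3 \land ((p4 \lor p5) \leftrightarrow \lnot p3))  //  (p1 \lor p3).
      branch 2.1 (add (p3 \land ((p4 \lor p5) \leftrightarrow \lnot p3))):
        (p3 \land ((p4 \lor p5) \leftrightarrow \lnot p3)): α-rule — add p3, ((p4 \lor p5) \leftrightarrow \lnot p3).
        ((p4 \lor p5) \leftrightarrow \lnot p3): β-rule — branch into (p4 \lor p5), \lnot p3  //  \lnot (p4 \lor p5), \lnot \lnot p3.
          branch 2.1.1 (add (p4 \lor p5), \lnot p3):
            × closes — contains both p3 and \lnot p3.
          branch 2.1.2 (add \lnot (p4 \lor p5), \lnot \lnot p3):
            \lnot (p4 \lor p5): α-rule — add \lnot p4, \lnot p5.
            ○ open, literals {p1=false, p3=true, p4=false, p5=false}.
      branch 2.2 (add (p1 \lor p3)):
        (p1 \lor p3): β-rule — branch into p1  //  p3.
          branch 2.2.1 (add p1):
            × closes — contains both p1 and \lnot p1.
          branch 2.2.2 (add p3):
            ○ open, literals {p1=false, p3=true}.
5 branches closed, 3 open.
Each open branch fixes some atoms; the unmentioned ones are free. Counting distinct full assignments: branch {p1=false, p3=true, p4=true} (p2, p5) contributes 4 new; branch {p1=false, p3=true, p4=false, p5=false} (p2) contributes 2 new; branch {p1=false, p3=true} (p2, p4, p5) contributes 2 new. Total: 8.

8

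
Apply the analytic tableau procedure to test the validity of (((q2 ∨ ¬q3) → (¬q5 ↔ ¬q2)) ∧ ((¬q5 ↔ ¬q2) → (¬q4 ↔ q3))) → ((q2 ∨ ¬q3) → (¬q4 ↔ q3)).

Assume the negation and expand:
Initial set: {¬((((q2 ∨ ¬q3) → (¬q5 ↔ ¬q2)) ∧ ((¬q5 ↔ ¬q2) → (¬q4 ↔ q3))) → ((q2 ∨ ¬q3) → (¬q4 ↔ q3)))}.
¬((((q2 ∨ ¬q3) → (¬q5 ↔ ¬q2)) ∧ ((¬q5 ↔ ¬q2) → (¬q4 ↔ q3))) → ((q2 ∨ ¬q3) → (¬q4 ↔ q3))): α-rule — add (((q2 ∨ ¬q3) → (¬q5 ↔ ¬q2)) ∧ ((¬q5 ↔ ¬q2) → (¬q4 ↔ q3))), ¬((q2 ∨ ¬q3) → (¬q4 ↔ q3)).
(((q2 ∨ ¬q3) → (¬q5 ↔ ¬q2)) ∧ ((¬q5 ↔ ¬q2) → (¬q4 ↔ q3))): α-rule — add ((q2 ∨ ¬q3) → (¬q5 ↔ ¬q2)), ((¬q5 ↔ ¬q2) → (¬q4 ↔ q3)).
¬((q2 ∨ ¬q3) → (¬q4 ↔ q3)): α-rule — add (q2 ∨ ¬q3), ¬(¬q4 ↔ q3).
((q2 ∨ ¬q3) → (¬q5 ↔ ¬q2)): β-rule — branch into ¬(q2 ∨ ¬q3)  //  (¬q5 ↔ ¬q2).
  branch 1 (add ¬(q2 ∨ ¬q3)):
    ¬(q2 ∨ ¬q3): α-rule — add ¬q2, ¬¬q3.
    ((¬q5 ↔ ¬q2) → (¬q4 ↔ q3)): β-rule — branch into ¬(¬q5 ↔ ¬q2)  //  (¬q4 ↔ q3).
      branch 1.1 (add ¬(¬q5 ↔ ¬q2)):
        (q2 ∨ ¬q3): β-rule — branch into q2  //  ¬q3.
          branch 1.1.1 (add q2):
            × closes — contains both q2 and ¬q2.
          branch 1.1.2 (add ¬q3):
            × closes — contains both q3 and ¬q3.
      branch 1.2 (add (¬q4 ↔ q3)):
        (q2 ∨ ¬q3): β-rule — branch into q2  //  ¬q3.
          branch 1.2.1 (add q2):
            × closes — contains both q2 and ¬q2.
          branch 1.2.2 (add ¬q3):
            × closes — contains both q3 and ¬q3.
  branch 2 (add (¬q5 ↔ ¬q2)):
    ((¬q5 ↔ ¬q2) → (¬q4 ↔ q3)): β-rule — branch into ¬(¬q5 ↔ ¬q2)  //  (¬q4 ↔ q3).
      branch 2.1 (add ¬(¬q5 ↔ ¬q2)):
        (q2 ∨ ¬q3): β-rule — branch into q2  //  ¬q3.
          branch 2.1.1 (add q2):
            ¬(¬q4 ↔ q3): β-rule — branch into ¬q4, ¬q3  //  ¬¬q4, q3.
              branch 2.1.1.1 (add ¬q4, ¬q3):
                (¬q5 ↔ ¬q2): β-rule — branch into ¬q5, ¬q2  //  ¬¬q5, ¬¬q2.
                  branch 2.1.1.1.1 (add ¬q5, ¬q2):
                    × closes — contains both q2 and ¬q2.
                  branch 2.1.1.1.2 (add ¬¬q5, ¬¬q2):
                    ¬(¬q5 ↔ ¬q2): β-rule — branch into ¬q5, ¬¬q2  //  ¬¬q5, ¬q2.
                      branch 2.1.1.1.2.1 (add ¬q5, ¬¬q2):
                        × closes — contains both q5 and ¬q5.
                      branch 2.1.1.1.2.2 (add ¬¬q5, ¬q2):
                        × closes — contains both q2 and ¬q2.
              branch 2.1.1.2 (add ¬¬q4, q3):
                (¬q5 ↔ ¬q2): β-rule — branch into ¬q5, ¬q2  //  ¬¬q5, ¬¬q2.
                  branch 2.1.1.2.1 (add ¬q5, ¬q2):
                    × closes — contains both q2 and ¬q2.
                  branch 2.1.1.2.2 (add ¬¬q5, ¬¬q2):
                    ¬(¬q5 ↔ ¬q2): β-rule — branch into ¬q5, ¬¬q2  //  ¬¬q5, ¬q2.
                      branch 2.1.1.2.2.1 (add ¬q5, ¬¬q2):
                        × closes — contains both q5 and ¬q5.
                      branch 2.1.1.2.2.2 (add ¬¬q5, ¬q2):
                        × closes — contains both q2 and ¬q2.
          branch 2.1.2 (add ¬q3):
            ¬(¬q4 ↔ q3): β-rule — branch into ¬q4, ¬q3  //  ¬¬q4, q3.
              branch 2.1.2.1 (add ¬q4, ¬q3):
                (¬q5 ↔ ¬q2): β-rule — branch into ¬q5, ¬q2  //  ¬¬q5, ¬¬q2.
                  branch 2.1.2.1.1 (add ¬q5, ¬q2):
                    ¬(¬q5 ↔ ¬q2): β-rule — branch into ¬q5, ¬¬q2  //  ¬¬q5, ¬q2.
                      branch 2.1.2.1.1.1 (add ¬q5, ¬¬q2):
                        × closes — contains both q2 and ¬q2.
                      branch 2.1.2.1.1.2 (add ¬¬q5, ¬q2):
                        × closes — contains both q5 and ¬q5.
                  branch 2.1.2.1.2 (add ¬¬q5, ¬¬q2):
                    ¬(¬q5 ↔ ¬q2): β-rule — branch into ¬q5, ¬¬q2  //  ¬¬q5, ¬q2.
                      branch 2.1.2.1.2.1 (add ¬q5, ¬¬q2):
                        × closes — contains both q5 and ¬q5.
                      branch 2.1.2.1.2.2 (add ¬¬q5, ¬q2):
                        × closes — contains both q2 and ¬q2.
              branch 2.1.2.2 (add ¬¬q4, q3):
                × closes — contains both q3 and ¬q3.
      branch 2.2 (add (¬q4 ↔ q3)):
        (q2 ∨ ¬q3): β-rule — branch into q2  //  ¬q3.
          branch 2.2.1 (add q2):
            ¬(¬q4 ↔ q3): β-rule — branch into ¬q4, ¬q3  //  ¬¬q4, q3.
              branch 2.2.1.1 (add ¬q4, ¬q3):
                (¬q5 ↔ ¬q2): β-rule — branch into ¬q5, ¬q2  //  ¬¬q5, ¬¬q2.
                  branch 2.2.1.1.1 (add ¬q5, ¬q2):
                    × closes — contains both q2 and ¬q2.
                  branch 2.2.1.1.2 (add ¬¬q5, ¬¬q2):
                    (¬q4 ↔ q3): β-rule — branch into ¬q4, q3  //  ¬¬q4, ¬q3.
                      branch 2.2.1.1.2.1 (add ¬q4, q3):
                        × closes — contains both q3 and ¬q3.
                      branch 2.2.1.1.2.2 (add ¬¬q4, ¬q3):
                        × closes — contains both q4 and ¬q4.
              branch 2.2.1.2 (add ¬¬q4, q3):
                (¬q5 ↔ ¬q2): β-rule — branch into ¬q5, ¬q2  //  ¬¬q5, ¬¬q2.
                  branch 2.2.1.2.1 (add ¬q5, ¬q2):
                    × closes — contains both q2 and ¬q2.
                  branch 2.2.1.2.2 (add ¬¬q5, ¬¬q2):
                    (¬q4 ↔ q3): β-rule — branch into ¬q4, q3  //  ¬¬q4, ¬q3.
                      branch 2.2.1.2.2.1 (add ¬q4, q3):
                        × closes — contains both q4 and ¬q4.
                      branch 2.2.1.2.2.2 (add ¬¬q4, ¬q3):
                        × closes — contains both q3 and ¬q3.
          branch 2.2.2 (add ¬q3):
            ¬(¬q4 ↔ q3): β-rule — branch into ¬q4, ¬q3  //  ¬¬q4, q3.
              branch 2.2.2.1 (add ¬q4, ¬q3):
                (¬q5 ↔ ¬q2): β-rule — branch into ¬q5, ¬q2  //  ¬¬q5, ¬¬q2.
                  branch 2.2.2.1.1 (add ¬q5, ¬q2):
                    (¬q4 ↔ q3): β-rule — branch into ¬q4, q3  //  ¬¬q4, ¬q3.
                      branch 2.2.2.1.1.1 (add ¬q4, q3):
                        × closes — contains both q3 and ¬q3.
                      branch 2.2.2.1.1.2 (add ¬¬q4, ¬q3):
                        × closes — contains both q4 and ¬q4.
                  branch 2.2.2.1.2 (add ¬¬q5, ¬¬q2):
                    (¬q4 ↔ q3): β-rule — branch into ¬q4, q3  //  ¬¬q4, ¬q3.
                      branch 2.2.2.1.2.1 (add ¬q4, q3):
                        × closes — contains both q3 and ¬q3.
                      branch 2.2.2.1.2.2 (add ¬¬q4, ¬q3):
                        × closes — contains both q4 and ¬q4.
              branch 2.2.2.2 (add ¬¬q4, q3):
                × closes — contains both q3 and ¬q3.
All 26 branches close.
Every branch closed, so the negation is unsatisfiable and the formula is valid.

Valid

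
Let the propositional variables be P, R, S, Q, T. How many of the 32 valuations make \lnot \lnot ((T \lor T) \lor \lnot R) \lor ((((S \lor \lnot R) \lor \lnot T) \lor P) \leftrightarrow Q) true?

28

Initial set: {(\lnot \lnot ((T \lor T) \lor \lnot R) \lor ((((S \lor \lnot R) \lor \lnot T) \lor P) \leftrightarrow Q))}.
(\lnot \lnot ((T \lor T) \lor \lnot R) \lor ((((S \lor \lnot R) \lor \lnot T) \lor P) \leftrightarrow Q)): β-rule — branch into \lnot \lnot ((T \lor T) \lor \lnot R)  //  ((((S \lor \lnot R) \lor \lnot T) \lor P) \leftrightarrow Q).
  branch 1 (add \lnot \lnot ((T \lor T) \lor \lnot R)):
    \lnot \lnot ((T \lor T) \lor \lnot R): drop double negation, giving ((T \lor T) \lor \lnot R).
    ((T \lor T) \lor \lnot R): β-rule — branch into (T \lor T)  //  \lnot R.
      branch 1.1 (add (T \lor T)):
        (T \lor T): β-rule — branch into T  //  T.
          branch 1.1.1 (add T):
            ○ open, literals {T=T}.
          branch 1.1.2 (add T):
            ○ open, literals {T=T}.
      branch 1.2 (add \lnot R):
        ○ open, literals {R=F}.
  branch 2 (add ((((S \lor \lnot R) \lor \lnot T) \lor P) \leftrightarrow Q)):
    ((((S \lor \lnot R) \lor \lnot T) \lor P) \leftrightarrow Q): β-rule — branch into (((S \lor \lnot R) \lor \lnot T) \lor P), Q  //  \lnot (((S \lor \lnot R) \lor \lnot T) \lor P), \lnot Q.
      branch 2.1 (add (((S \lor \lnot R) \lor \lnot T) \lor P), Q):
        (((S \lor \lnot R) \lor \lnot T) \lor P): β-rule — branch into ((S \lor \lnot R) \lor \lnot T)  //  P.
          branch 2.1.1 (add ((S \lor \lnot R) \lor \lnot T)):
            ((S \lor \lnot R) \lor \lnot T): β-rule — branch into (S \lor \lnot R)  //  \lnot T.
              branch 2.1.1.1 (add (S \lor \lnot R)):
                (S \lor \lnot R): β-rule — branch into S  //  \lnot R.
                  branch 2.1.1.1.1 (add S):
                    ○ open, literals {Q=T, S=T}.
                  branch 2.1.1.1.2 (add \lnot R):
                    ○ open, literals {Q=T, R=F}.
              branch 2.1.1.2 (add \lnot T):
                ○ open, literals {Q=T, T=F}.
          branch 2.1.2 (add P):
            ○ open, literals {P=T, Q=T}.
      branch 2.2 (add \lnot (((S \lor \lnot R) \lor \lnot T) \lor P), \lnot Q):
        \lnot (((S \lor \lnot R) \lor \lnot T) \lor P): α-rule — add \lnot ((S \lor \lnot R) \lor \lnot T), \lnot P.
        \lnot ((S \lor \lnot R) \lor \lnot T): α-rule — add \lnot (S \lor \lnot R), \lnot \lnot T.
        \lnot (S \lor \lnot R): α-rule — add \lnot S, \lnot \lnot R.
        ○ open, literals {P=F, Q=F, R=T, S=F, T=T}.
0 branches closed, 8 open.
Each open branch fixes some atoms; the unmentioned ones are free. Counting distinct full assignments: branch {T=T} (P, R, S, Q) contributes 16 new; branch {T=T} (P, R, S, Q) contributes 0 new; branch {R=F} (P, S, Q, T) contributes 8 new; branch {Q=T, S=T} (P, R, T) contributes 2 new; branch {Q=T, R=F} (P, S, T) contributes 0 new; branch {Q=T, T=F} (P, R, S) contributes 2 new; branch {P=T, Q=T} (R, S, T) contributes 0 new; branch {P=F, Q=F, R=T, S=F, T=T} (none free) contributes 0 new. Total: 28.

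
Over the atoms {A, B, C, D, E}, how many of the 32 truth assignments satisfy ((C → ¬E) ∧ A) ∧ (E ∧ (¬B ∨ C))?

Initial set: {(((C → ¬E) ∧ A) ∧ (E ∧ (¬B ∨ C)))}.
(((C → ¬E) ∧ A) ∧ (E ∧ (¬B ∨ C))): α-rule — add ((C → ¬E) ∧ A), (E ∧ (¬B ∨ C)).
((C → ¬E) ∧ A): α-rule — add (C → ¬E), A.
(E ∧ (¬B ∨ C)): α-rule — add E, (¬B ∨ C).
(C → ¬E): β-rule — branch into ¬C  //  ¬E.
  branch 1 (add ¬C):
    (¬B ∨ C): β-rule — branch into ¬B  //  C.
      branch 1.1 (add ¬B):
        ○ open, literals {A=true, B=false, C=false, E=true}.
      branch 1.2 (add C):
        × closes — contains both C and ¬C.
  branch 2 (add ¬E):
    × closes — contains both E and ¬E.
2 branches closed, 1 open.
Each open branch fixes some atoms; the unmentioned ones are free. Counting distinct full assignments: branch {A=true, B=false, C=false, E=true} (D) contributes 2 new. Total: 2.

2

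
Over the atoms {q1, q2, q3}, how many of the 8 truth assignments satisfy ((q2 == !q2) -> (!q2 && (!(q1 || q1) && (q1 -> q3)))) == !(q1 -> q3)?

2

Initial set: {(((q2 == !q2) -> (!q2 && (!(q1 || q1) && (q1 -> q3)))) == !(q1 -> q3))}.
(((q2 == !q2) -> (!q2 && (!(q1 || q1) && (q1 -> q3)))) == !(q1 -> q3)): β-rule — branch into ((q2 == !q2) -> (!q2 && (!(q1 || q1) && (q1 -> q3)))), !(q1 -> q3)  //  !((q2 == !q2) -> (!q2 && (!(q1 || q1) && (q1 -> q3)))), !!(q1 -> q3).
  branch 1 (add ((q2 == !q2) -> (!q2 && (!(q1 || q1) && (q1 -> q3)))), !(q1 -> q3)):
    !(q1 -> q3): α-rule — add q1, !q3.
    ((q2 == !q2) -> (!q2 && (!(q1 || q1) && (q1 -> q3)))): β-rule — branch into !(q2 == !q2)  //  (!q2 && (!(q1 || q1) && (q1 -> q3))).
      branch 1.1 (add !(q2 == !q2)):
        !(q2 == !q2): β-rule — branch into q2, !!q2  //  !q2, !q2.
          branch 1.1.1 (add q2, !!q2):
            ○ open, literals {q1=T, q2=T, q3=F}.
          branch 1.1.2 (add !q2, !q2):
            ○ open, literals {q1=T, q2=F, q3=F}.
      branch 1.2 (add (!q2 && (!(q1 || q1) && (q1 -> q3)))):
        (!q2 && (!(q1 || q1) && (q1 -> q3))): α-rule — add !q2, (!(q1 || q1) && (q1 -> q3)).
        (!(q1 || q1) && (q1 -> q3)): α-rule — add !(q1 || q1), (q1 -> q3).
        !(q1 || q1): α-rule — add !q1, !q1.
        × closes — contains both q1 and !q1.
  branch 2 (add !((q2 == !q2) -> (!q2 && (!(q1 || q1) && (q1 -> q3)))), !!(q1 -> q3)):
    !((q2 == !q2) -> (!q2 && (!(q1 || q1) && (q1 -> q3)))): α-rule — add (q2 == !q2), !(!q2 && (!(q1 || q1) && (q1 -> q3))).
    !!(q1 -> q3): β-rule — branch into !q1  //  q3.
      branch 2.1 (add !q1):
        (q2 == !q2): β-rule — branch into q2, !q2  //  !q2, !!q2.
          branch 2.1.1 (add q2, !q2):
            × closes — contains both q2 and !q2.
          branch 2.1.2 (add !q2, !!q2):
            × closes — contains both q2 and !q2.
      branch 2.2 (add q3):
        (q2 == !q2): β-rule — branch into q2, !q2  //  !q2, !!q2.
          branch 2.2.1 (add q2, !q2):
            × closes — contains both q2 and !q2.
          branch 2.2.2 (add !q2, !!q2):
            × closes — contains both q2 and !q2.
5 branches closed, 2 open.
Each open branch fixes some atoms; the unmentioned ones are free. Counting distinct full assignments: branch {q1=T, q2=T, q3=F} (none free) contributes 1 new; branch {q1=T, q2=F, q3=F} (none free) contributes 1 new. Total: 2.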